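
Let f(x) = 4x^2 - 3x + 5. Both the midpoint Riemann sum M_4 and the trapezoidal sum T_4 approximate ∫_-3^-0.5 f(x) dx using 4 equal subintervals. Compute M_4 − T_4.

-0.9765625

M_4 = 61.1328125.
T_4 = 62.109375.
M_4 − T_4 = -0.9765625.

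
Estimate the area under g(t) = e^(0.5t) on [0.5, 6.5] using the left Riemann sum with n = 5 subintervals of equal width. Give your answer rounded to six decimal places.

Δt = (6.5 − 0.5)/5 = 1.2.
Left endpoints: 0.5, 1.7, 2.9, 4.1, 5.3.
g(0.5) ≈ 1.284025, g(1.7) ≈ 2.339647, g(2.9) ≈ 4.263115, g(4.1) ≈ 7.767901, g(5.3) ≈ 14.154039.
Sum = Δt · [g(0.5) + g(1.7) + g(2.9) + g(4.1) + g(5.3)].
Sum ≈ 35.770472.

35.770472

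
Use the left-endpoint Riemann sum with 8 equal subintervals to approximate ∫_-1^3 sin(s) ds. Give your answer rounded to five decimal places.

Δs = (3 − (-1))/8 = 0.5.
Left endpoints: -1, -0.5, 0, 0.5, 1, 1.5, 2, 2.5.
f(-1) ≈ -0.84147, f(-0.5) ≈ -0.47943, f(0) ≈ 0.00000, f(0.5) ≈ 0.47943, f(1) ≈ 0.84147, f(1.5) ≈ 0.99749, f(2) ≈ 0.90930, f(2.5) ≈ 0.59847.
Sum = Δs · [f(-1) + f(-0.5) + f(0) + ...].
Sum ≈ 1.25263.

1.25263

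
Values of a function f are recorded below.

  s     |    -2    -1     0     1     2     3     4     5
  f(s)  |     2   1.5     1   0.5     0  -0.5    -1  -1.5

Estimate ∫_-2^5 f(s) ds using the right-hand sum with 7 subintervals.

Δs = 1.
Sum = 1·[1.5 + 1 + 0.5 + 0 + (-0.5) + (-1) + (-1.5)] = 0.

0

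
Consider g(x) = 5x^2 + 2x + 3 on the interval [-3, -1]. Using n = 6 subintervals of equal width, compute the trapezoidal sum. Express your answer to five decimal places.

41.51852

Δx = (-1 − (-3))/6 = 1/3.
g(-3) = 42, g(-8/3) = 299/9, g(-7/3) = 230/9, g(-2) = 19, g(-5/3) = 122/9, g(-4/3) = 83/9, g(-1) = 6.
T_6 = (Δx/2)·[g(x_0) + 2g(x_1) + ... + 2g(x_{5}) + g(x_6)].
Sum ≈ 41.51852.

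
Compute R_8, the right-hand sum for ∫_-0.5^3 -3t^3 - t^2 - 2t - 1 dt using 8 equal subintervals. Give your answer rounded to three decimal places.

Δt = (3 − (-0.5))/8 = 0.4375.
Right endpoints: -0.0625, 0.375, 0.8125, 1.25, 1.6875, 2.125, 2.5625, 3.
f(-0.0625) = -3597/4096, f(0.375) = -1049/512, f(0.8125) = -20047/4096, f(1.25) = -10.921875, f(1.6875) = -88633/4096, f(2.125) = -19739/512, f(2.5625) = -258747/4096, f(3) = -97.
Sum = Δt · [f(-0.0625) + f(0.375) + f(0.8125) + ...].
Sum ≈ -104.609.

-104.609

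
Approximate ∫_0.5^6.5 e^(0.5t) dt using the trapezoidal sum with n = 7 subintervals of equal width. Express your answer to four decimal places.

Δt = (6.5 − 0.5)/7 = 6/7.
f(0.5) ≈ 1.2840, f(19/14) ≈ 1.9711, f(31/14) ≈ 3.0257, f(43/14) ≈ 4.6446, f(55/14) ≈ 7.1298, f(67/14) ≈ 10.9447, f(79/14) ≈ 16.8008, f(6.5) ≈ 25.7903.
T_7 = (Δt/2)·[f(t_0) + 2f(t_1) + ... + 2f(t_{6}) + f(t_7)].
Sum ≈ 49.7605.

49.7605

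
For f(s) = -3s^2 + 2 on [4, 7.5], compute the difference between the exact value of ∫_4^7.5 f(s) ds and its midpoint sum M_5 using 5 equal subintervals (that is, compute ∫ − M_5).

-0.42875

Exact integral: ∫_4^7.5 f(s) ds = -350.875.
M_5 = -350.44625.
Error = -350.875 − (-350.44625) = -0.42875.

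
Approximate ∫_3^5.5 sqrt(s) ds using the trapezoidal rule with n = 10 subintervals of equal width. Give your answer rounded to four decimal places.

5.1346

Δs = (5.5 − 3)/10 = 0.25.
f(3) ≈ 1.7321, f(3.25) ≈ 1.8028, f(3.5) ≈ 1.8708, f(3.75) ≈ 1.9365, f(4) ≈ 2.0000, f(4.25) ≈ 2.0616, f(4.5) ≈ 2.1213, f(4.75) ≈ 2.1794, f(5) ≈ 2.2361, f(5.25) ≈ 2.2913, f(5.5) ≈ 2.3452.
T_10 = (Δs/2)·[f(s_0) + 2f(s_1) + ... + 2f(s_{9}) + f(s_10)].
Sum ≈ 5.1346.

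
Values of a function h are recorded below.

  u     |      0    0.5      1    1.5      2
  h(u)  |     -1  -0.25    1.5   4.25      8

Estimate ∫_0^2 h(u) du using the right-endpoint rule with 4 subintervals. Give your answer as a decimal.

Δu = 0.5.
Sum = 0.5·[(-0.25) + 1.5 + 4.25 + 8] = 6.75.

6.75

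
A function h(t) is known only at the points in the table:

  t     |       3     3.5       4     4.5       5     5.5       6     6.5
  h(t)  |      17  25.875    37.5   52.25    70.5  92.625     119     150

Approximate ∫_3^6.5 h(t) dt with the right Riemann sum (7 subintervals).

Δt = 0.5.
Sum = 0.5·[25.875 + 37.5 + 52.25 + 70.5 + 92.625 + 119 + 150] = 273.875.

273.875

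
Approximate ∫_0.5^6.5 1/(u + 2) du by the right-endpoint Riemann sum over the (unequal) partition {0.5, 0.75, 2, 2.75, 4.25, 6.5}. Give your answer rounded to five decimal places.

Subinterval widths: 0.25, 1.25, 0.75, 1.5, 2.25.
Right endpoints: 0.75, 2, 2.75, 4.25, 6.5.
f(0.75) = 4/11, f(2) = 0.25, f(2.75) = 4/19, f(4.25) = 0.16, f(6.5) = 2/17.
Sum = Σ Δu_i · f(u_i).
Sum ≈ 1.06601.

1.06601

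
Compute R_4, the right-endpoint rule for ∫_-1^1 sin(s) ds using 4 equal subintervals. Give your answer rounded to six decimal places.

Δs = (1 − (-1))/4 = 0.5.
Right endpoints: -0.5, 0, 0.5, 1.
f(-0.5) ≈ -0.479426, f(0) ≈ 0.000000, f(0.5) ≈ 0.479426, f(1) ≈ 0.841471.
Sum = Δs · [f(-0.5) + f(0) + f(0.5) + f(1)].
Sum ≈ 0.420735.

0.420735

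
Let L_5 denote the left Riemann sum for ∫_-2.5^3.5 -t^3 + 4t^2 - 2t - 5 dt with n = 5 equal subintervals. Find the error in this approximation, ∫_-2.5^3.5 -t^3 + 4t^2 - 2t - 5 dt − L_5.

-31.5

Exact integral: ∫_-2.5^3.5 f(t) dt = 14.25.
L_5 = 45.75.
Error = 14.25 − 45.75 = -31.5.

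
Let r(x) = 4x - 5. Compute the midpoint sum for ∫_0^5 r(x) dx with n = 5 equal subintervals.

Δx = (5 − 0)/5 = 1.
Midpoints: 0.5, 1.5, 2.5, 3.5, 4.5.
r(0.5) = -3, r(1.5) = 1, r(2.5) = 5, r(3.5) = 9, r(4.5) = 13.
Sum = Δx · [r(0.5) + r(1.5) + r(2.5) + r(3.5) + r(4.5)].
Sum = 25.

25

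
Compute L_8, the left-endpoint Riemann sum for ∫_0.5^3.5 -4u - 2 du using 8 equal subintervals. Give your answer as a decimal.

Δu = (3.5 − 0.5)/8 = 0.375.
Left endpoints: 0.5, 0.875, 1.25, 1.625, 2, 2.375, 2.75, 3.125.
f(0.5) = -4, f(0.875) = -5.5, f(1.25) = -7, f(1.625) = -8.5, f(2) = -10, f(2.375) = -11.5, f(2.75) = -13, f(3.125) = -14.5.
Sum = Δu · [f(0.5) + f(0.875) + f(1.25) + ...].
Sum = -27.75.

-27.75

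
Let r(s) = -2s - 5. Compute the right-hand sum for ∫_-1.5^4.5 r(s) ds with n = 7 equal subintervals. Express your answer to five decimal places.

Δs = (4.5 − (-1.5))/7 = 6/7.
Right endpoints: -9/14, 3/14, 15/14, 27/14, 39/14, 51/14, 4.5.
r(-9/14) = -26/7, r(3/14) = -38/7, r(15/14) = -50/7, r(27/14) = -62/7, r(39/14) = -74/7, r(51/14) = -86/7, r(4.5) = -14.
Sum = Δs · [r(-9/14) + r(3/14) + r(15/14) + ...].
Sum ≈ -53.14286.

-53.14286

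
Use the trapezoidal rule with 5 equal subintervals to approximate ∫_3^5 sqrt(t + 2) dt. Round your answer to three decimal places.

4.893

Δt = (5 − 3)/5 = 0.4.
f(3) ≈ 2.236, f(3.4) ≈ 2.324, f(3.8) ≈ 2.408, f(4.2) ≈ 2.490, f(4.6) ≈ 2.569, f(5) ≈ 2.646.
T_5 = (Δt/2)·[f(t_0) + 2f(t_1) + ... + 2f(t_{4}) + f(t_5)].
Sum ≈ 4.893.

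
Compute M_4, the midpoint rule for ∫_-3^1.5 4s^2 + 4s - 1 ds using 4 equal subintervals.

20.6015625

Δs = (1.5 − (-3))/4 = 1.125.
Midpoints: -2.4375, -1.3125, -0.1875, 0.9375.
f(-2.4375) = 13.015625, f(-1.3125) = 0.640625, f(-0.1875) = -1.609375, f(0.9375) = 6.265625.
Sum = Δs · [f(-2.4375) + f(-1.3125) + f(-0.1875) + f(0.9375)].
Sum = 20.6015625.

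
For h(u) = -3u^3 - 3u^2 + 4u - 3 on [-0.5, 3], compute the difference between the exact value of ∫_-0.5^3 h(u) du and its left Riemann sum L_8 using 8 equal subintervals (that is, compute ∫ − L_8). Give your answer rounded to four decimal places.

Exact integral: ∫_-0.5^3 h(u) du = -80.828125.
L_8 ≈ -61.938721.
Error ≈ -80.828125 − (-61.938721) ≈ -18.8894.

-18.8894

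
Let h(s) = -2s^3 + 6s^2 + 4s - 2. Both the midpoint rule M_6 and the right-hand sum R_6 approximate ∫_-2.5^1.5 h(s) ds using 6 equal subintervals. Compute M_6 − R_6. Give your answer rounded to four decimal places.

M_6 ≈ 37.666667.
R_6 ≈ 26.333333.
M_6 − R_6 ≈ 11.3333.

11.3333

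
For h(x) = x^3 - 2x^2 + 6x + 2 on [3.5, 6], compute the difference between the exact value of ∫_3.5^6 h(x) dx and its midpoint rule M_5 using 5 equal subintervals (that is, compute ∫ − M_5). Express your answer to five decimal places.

Exact integral: ∫_3.5^6 h(x) dx ≈ 247.3177083.
M_5 = 246.6796875.
Error ≈ 247.3177083 − 246.6796875 ≈ 0.63802.

0.63802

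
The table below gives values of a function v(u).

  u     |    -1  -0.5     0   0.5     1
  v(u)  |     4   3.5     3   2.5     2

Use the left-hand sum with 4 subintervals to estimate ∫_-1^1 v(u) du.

6.5

Δu = 0.5.
Sum = 0.5·[4 + 3.5 + 3 + 2.5] = 6.5.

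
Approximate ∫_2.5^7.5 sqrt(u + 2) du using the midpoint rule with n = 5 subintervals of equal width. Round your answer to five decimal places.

13.15974

Δu = (7.5 − 2.5)/5 = 1.
Midpoints: 3, 4, 5, 6, 7.
f(3) ≈ 2.23607, f(4) ≈ 2.44949, f(5) ≈ 2.64575, f(6) ≈ 2.82843, f(7) ≈ 3.00000.
Sum = Δu · [f(3) + f(4) + f(5) + f(6) + f(7)].
Sum ≈ 13.15974.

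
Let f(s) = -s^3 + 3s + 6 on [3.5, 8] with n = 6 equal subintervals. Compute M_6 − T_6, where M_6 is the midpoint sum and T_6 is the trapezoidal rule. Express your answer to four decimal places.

M_6 ≈ -878.220703.
T_6 = -889.13671875.
M_6 − T_6 ≈ 10.9160.

10.9160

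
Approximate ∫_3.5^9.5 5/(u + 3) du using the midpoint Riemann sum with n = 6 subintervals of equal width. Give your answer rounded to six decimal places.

3.266053

Δu = (9.5 − 3.5)/6 = 1.
Midpoints: 4, 5, 6, 7, 8, 9.
f(4) = 5/7, f(5) = 0.625, f(6) = 5/9, f(7) = 0.5, f(8) = 5/11, f(9) = 5/12.
Sum = Δu · [f(4) + f(5) + f(6) + ...].
Sum ≈ 3.266053.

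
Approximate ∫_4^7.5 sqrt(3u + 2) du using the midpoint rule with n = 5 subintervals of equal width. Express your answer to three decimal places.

Δu = (7.5 − 4)/5 = 0.7.
Midpoints: 4.35, 5.05, 5.75, 6.45, 7.15.
f(4.35) ≈ 3.879, f(5.05) ≈ 4.141, f(5.75) ≈ 4.387, f(6.45) ≈ 4.621, f(7.15) ≈ 4.843.
Sum = Δu · [f(4.35) + f(5.05) + f(5.75) + f(6.45) + f(7.15)].
Sum ≈ 15.310.

15.310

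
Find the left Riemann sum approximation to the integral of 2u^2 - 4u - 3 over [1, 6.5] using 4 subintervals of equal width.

Δu = (6.5 − 1)/4 = 1.375.
Left endpoints: 1, 2.375, 3.75, 5.125.
f(1) = -5, f(2.375) = -1.21875, f(3.75) = 10.125, f(5.125) = 29.03125.
Sum = Δu · [f(1) + f(2.375) + f(3.75) + f(5.125)].
Sum = 45.2890625.

45.2890625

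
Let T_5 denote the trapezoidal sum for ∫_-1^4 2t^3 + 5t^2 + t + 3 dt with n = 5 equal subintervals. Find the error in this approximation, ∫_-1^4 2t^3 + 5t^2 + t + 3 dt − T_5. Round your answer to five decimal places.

-11.66667

Exact integral: ∫_-1^4 f(t) dt ≈ 258.3333333.
T_5 = 270.
Error ≈ 258.3333333 − 270 ≈ -11.66667.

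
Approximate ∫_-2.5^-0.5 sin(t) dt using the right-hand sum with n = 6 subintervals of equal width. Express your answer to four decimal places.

Δt = (-0.5 − (-2.5))/6 = 1/3.
Right endpoints: -13/6, -11/6, -1.5, -7/6, -5/6, -0.5.
f(-13/6) ≈ -0.8277, f(-11/6) ≈ -0.9657, f(-1.5) ≈ -0.9975, f(-7/6) ≈ -0.9194, f(-5/6) ≈ -0.7402, f(-0.5) ≈ -0.4794.
Sum = Δt · [f(-13/6) + f(-11/6) + f(-1.5) + ...].
Sum ≈ -1.6433.

-1.6433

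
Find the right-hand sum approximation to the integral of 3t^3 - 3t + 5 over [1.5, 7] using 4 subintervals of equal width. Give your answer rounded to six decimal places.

Δt = (7 − 1.5)/4 = 1.375.
Right endpoints: 2.875, 4.25, 5.625, 7.
f(2.875) = 34645/512, f(4.25) = 222.546875, f(5.625) = 267295/512, f(7) = 1013.
Sum = Δt · [f(2.875) + f(4.25) + f(5.625) + f(7)].
Sum ≈ 2509.750977.

2509.750977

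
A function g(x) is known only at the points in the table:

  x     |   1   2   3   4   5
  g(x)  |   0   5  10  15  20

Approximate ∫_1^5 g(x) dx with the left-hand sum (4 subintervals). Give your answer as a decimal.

30

Δx = 1.
Sum = 1·[0 + 5 + 10 + 15] = 30.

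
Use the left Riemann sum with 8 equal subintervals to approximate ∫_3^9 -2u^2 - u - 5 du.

-478.875

Δu = (9 − 3)/8 = 0.75.
Left endpoints: 3, 3.75, 4.5, 5.25, 6, 6.75, 7.5, 8.25.
f(3) = -26, f(3.75) = -36.875, f(4.5) = -50, f(5.25) = -65.375, f(6) = -83, f(6.75) = -102.875, f(7.5) = -125, f(8.25) = -149.375.
Sum = Δu · [f(3) + f(3.75) + f(4.5) + ...].
Sum = -478.875.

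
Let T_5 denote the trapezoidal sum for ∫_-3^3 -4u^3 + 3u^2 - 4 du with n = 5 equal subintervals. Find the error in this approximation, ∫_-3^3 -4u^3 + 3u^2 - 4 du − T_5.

-4.32

Exact integral: ∫_-3^3 f(u) du = 30.
T_5 = 34.32.
Error = 30 − 34.32 = -4.32.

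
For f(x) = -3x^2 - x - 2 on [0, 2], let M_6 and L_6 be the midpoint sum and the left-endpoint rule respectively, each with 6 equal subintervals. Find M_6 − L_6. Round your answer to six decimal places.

M_6 ≈ -13.94444444.
L_6 ≈ -11.77777778.
M_6 − L_6 ≈ -2.166667.

-2.166667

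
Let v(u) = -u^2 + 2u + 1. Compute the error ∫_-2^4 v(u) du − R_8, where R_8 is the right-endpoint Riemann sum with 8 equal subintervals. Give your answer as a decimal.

Exact integral: ∫_-2^4 v(u) du = -6.
R_8 = -6.5625.
Error = -6 − (-6.5625) = 0.5625.

0.5625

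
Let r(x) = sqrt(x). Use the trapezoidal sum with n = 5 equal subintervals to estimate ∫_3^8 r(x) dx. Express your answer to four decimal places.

Δx = (8 − 3)/5 = 1.
r(3) ≈ 1.7321, r(4) ≈ 2.0000, r(5) ≈ 2.2361, r(6) ≈ 2.4495, r(7) ≈ 2.6458, r(8) ≈ 2.8284.
T_5 = (Δx/2)·[r(x_0) + 2r(x_1) + ... + 2r(x_{4}) + r(x_5)].
Sum ≈ 11.6115.

11.6115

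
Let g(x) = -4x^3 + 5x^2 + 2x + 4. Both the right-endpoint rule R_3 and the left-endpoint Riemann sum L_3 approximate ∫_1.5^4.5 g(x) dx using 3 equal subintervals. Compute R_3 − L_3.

R_3 = -371.75.
L_3 = -116.75.
R_3 − L_3 = -255.

-255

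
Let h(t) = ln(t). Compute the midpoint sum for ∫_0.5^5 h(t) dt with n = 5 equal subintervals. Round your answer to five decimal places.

Δt = (5 − 0.5)/5 = 0.9.
Midpoints: 0.95, 1.85, 2.75, 3.65, 4.55.
h(0.95) ≈ -0.05129, h(1.85) ≈ 0.61519, h(2.75) ≈ 1.01160, h(3.65) ≈ 1.29473, h(4.55) ≈ 1.51513.
Sum = Δt · [h(0.95) + h(1.85) + h(2.75) + h(3.65) + h(4.55)].
Sum ≈ 3.94681.

3.94681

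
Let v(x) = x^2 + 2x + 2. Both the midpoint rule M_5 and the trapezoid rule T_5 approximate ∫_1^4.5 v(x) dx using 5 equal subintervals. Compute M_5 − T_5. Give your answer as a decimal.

-0.42875

M_5 = 56.14875.
T_5 = 56.5775.
M_5 − T_5 = -0.42875.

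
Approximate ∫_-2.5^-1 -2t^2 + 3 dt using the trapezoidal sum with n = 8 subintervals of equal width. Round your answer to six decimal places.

-5.267578

Δt = (-1 − (-2.5))/8 = 0.1875.
f(-2.5) = -9.5, f(-2.3125) = -7.6953125, f(-2.125) = -6.03125, f(-1.9375) = -4.5078125, f(-1.75) = -3.125, f(-1.5625) = -1.8828125, f(-1.375) = -0.78125, f(-1.1875) = 0.1796875, f(-1) = 1.
T_8 = (Δt/2)·[f(t_0) + 2f(t_1) + ... + 2f(t_{7}) + f(t_8)].
Sum ≈ -5.267578.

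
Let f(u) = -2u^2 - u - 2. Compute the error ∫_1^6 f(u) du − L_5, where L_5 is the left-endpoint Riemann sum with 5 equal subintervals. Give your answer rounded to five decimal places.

Exact integral: ∫_1^6 f(u) du ≈ -170.8333333.
L_5 = -135.
Error ≈ -170.8333333 − (-135) ≈ -35.83333.

-35.83333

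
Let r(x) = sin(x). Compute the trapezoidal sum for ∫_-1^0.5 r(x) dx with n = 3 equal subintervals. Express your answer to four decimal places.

Δx = (0.5 − (-1))/3 = 0.5.
r(-1) ≈ -0.8415, r(-0.5) ≈ -0.4794, r(0) ≈ 0.0000, r(0.5) ≈ 0.4794.
T_3 = (Δx/2)·[r(x_0) + 2r(x_1) + 2r(x_2) + r(x_3)].
Sum ≈ -0.3302.

-0.3302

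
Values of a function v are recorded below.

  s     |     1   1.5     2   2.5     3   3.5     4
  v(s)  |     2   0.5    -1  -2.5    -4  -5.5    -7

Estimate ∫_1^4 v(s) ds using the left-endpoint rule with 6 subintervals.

Δs = 0.5.
Sum = 0.5·[2 + 0.5 + (-1) + (-2.5) + (-4) + (-5.5)] = -5.25.

-5.25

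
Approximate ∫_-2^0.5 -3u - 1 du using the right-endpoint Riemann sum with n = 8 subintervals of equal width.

1.953125

Δu = (0.5 − (-2))/8 = 0.3125.
Right endpoints: -1.6875, -1.375, -1.0625, -0.75, -0.4375, -0.125, 0.1875, 0.5.
f(-1.6875) = 4.0625, f(-1.375) = 3.125, f(-1.0625) = 2.1875, f(-0.75) = 1.25, f(-0.4375) = 0.3125, f(-0.125) = -0.625, f(0.1875) = -1.5625, f(0.5) = -2.5.
Sum = Δu · [f(-1.6875) + f(-1.375) + f(-1.0625) + ...].
Sum = 1.953125.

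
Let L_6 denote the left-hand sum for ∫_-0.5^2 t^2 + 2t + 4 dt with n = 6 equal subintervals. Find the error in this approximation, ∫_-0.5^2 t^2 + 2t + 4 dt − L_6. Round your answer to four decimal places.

1.7506

Exact integral: ∫_-0.5^2 f(t) dt ≈ 16.458333.
L_6 ≈ 14.707755.
Error ≈ 16.458333 − 14.707755 ≈ 1.7506.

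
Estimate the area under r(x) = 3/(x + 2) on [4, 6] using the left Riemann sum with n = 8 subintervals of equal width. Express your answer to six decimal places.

Δx = (6 − 4)/8 = 0.25.
Left endpoints: 4, 4.25, 4.5, 4.75, 5, 5.25, 5.5, 5.75.
r(4) = 0.5, r(4.25) = 0.48, r(4.5) = 6/13, r(4.75) = 4/9, r(5) = 3/7, r(5.25) = 12/29, r(5.5) = 0.4, r(5.75) = 12/31.
Sum = Δx · [r(4) + r(4.25) + r(4.5) + ...].
Sum ≈ 0.878861.

0.878861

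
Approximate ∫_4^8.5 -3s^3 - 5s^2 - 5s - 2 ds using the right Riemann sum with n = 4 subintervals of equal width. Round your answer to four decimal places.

Δs = (8.5 − 4)/4 = 1.125.
Right endpoints: 5.125, 6.25, 7.375, 8.5.
f(5.125) = -288147/512, f(6.25) = -960.984375, f(7.375) = -775281/512, f(8.5) = -2248.125.
Sum = Δs · [f(5.125) + f(6.25) + f(7.375) + f(8.5)].
Sum ≈ -5946.8818.

-5946.8818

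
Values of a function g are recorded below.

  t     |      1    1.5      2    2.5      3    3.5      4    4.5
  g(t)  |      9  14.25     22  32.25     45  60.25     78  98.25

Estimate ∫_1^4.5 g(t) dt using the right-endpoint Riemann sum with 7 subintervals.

175

Δt = 0.5.
Sum = 0.5·[14.25 + 22 + 32.25 + 45 + 60.25 + 78 + 98.25] = 175.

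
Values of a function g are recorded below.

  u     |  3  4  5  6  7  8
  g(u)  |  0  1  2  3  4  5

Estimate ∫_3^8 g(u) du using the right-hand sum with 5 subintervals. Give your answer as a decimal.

Δu = 1.
Sum = 1·[1 + 2 + 3 + 4 + 5] = 15.

15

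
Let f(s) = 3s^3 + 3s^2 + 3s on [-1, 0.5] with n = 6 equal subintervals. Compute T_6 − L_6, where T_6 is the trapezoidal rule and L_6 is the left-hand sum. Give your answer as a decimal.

0.703125

T_6 = -0.69140625.
L_6 = -1.39453125.
T_6 − L_6 = 0.703125.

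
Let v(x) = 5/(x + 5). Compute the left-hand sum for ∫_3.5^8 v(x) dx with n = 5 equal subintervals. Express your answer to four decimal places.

2.2187

Δx = (8 − 3.5)/5 = 0.9.
Left endpoints: 3.5, 4.4, 5.3, 6.2, 7.1.
v(3.5) = 10/17, v(4.4) = 25/47, v(5.3) = 50/103, v(6.2) = 25/56, v(7.1) = 50/121.
Sum = Δx · [v(3.5) + v(4.4) + v(5.3) + v(6.2) + v(7.1)].
Sum ≈ 2.2187.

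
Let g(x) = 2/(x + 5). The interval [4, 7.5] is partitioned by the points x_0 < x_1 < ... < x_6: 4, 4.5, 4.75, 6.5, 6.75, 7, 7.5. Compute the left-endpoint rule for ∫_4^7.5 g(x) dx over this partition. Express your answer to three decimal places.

Subinterval widths: 0.5, 0.25, 1.75, 0.25, 0.25, 0.5.
Left endpoints: 4, 4.5, 4.75, 6.5, 6.75, 7.
g(4) = 2/9, g(4.5) = 4/19, g(4.75) = 8/39, g(6.5) = 4/23, g(6.75) = 8/47, g(7) = 1/6.
Sum = Σ Δx_i · g(x_i).
Sum ≈ 0.692.

0.692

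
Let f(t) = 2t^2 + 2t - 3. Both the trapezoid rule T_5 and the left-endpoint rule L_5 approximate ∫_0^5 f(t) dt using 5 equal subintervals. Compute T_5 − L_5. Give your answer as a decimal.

T_5 = 95.
L_5 = 65.
T_5 − L_5 = 30.

30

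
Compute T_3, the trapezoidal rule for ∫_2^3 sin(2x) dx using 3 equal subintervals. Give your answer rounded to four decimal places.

-0.7768

Δx = (3 − 2)/3 = 1/3.
f(2) ≈ -0.7568, f(7/3) ≈ -0.9990, f(8/3) ≈ -0.8133, f(3) ≈ -0.2794.
T_3 = (Δx/2)·[f(x_0) + 2f(x_1) + 2f(x_2) + f(x_3)].
Sum ≈ -0.7768.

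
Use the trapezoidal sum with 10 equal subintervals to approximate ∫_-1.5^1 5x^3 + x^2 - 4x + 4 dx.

Δx = (1 − (-1.5))/10 = 0.25.
f(-1.5) = -4.625, f(-1.25) = 0.796875, f(-1) = 4, f(-0.75) = 5.453125, f(-0.5) = 5.625, f(-0.25) = 4.984375, f(0) = 4, f(0.25) = 3.140625, f(0.5) = 2.875, f(0.75) = 3.671875, f(1) = 6.
T_10 = (Δx/2)·[f(x_0) + 2f(x_1) + ... + 2f(x_{9}) + f(x_10)].
Sum = 8.80859375.

8.80859375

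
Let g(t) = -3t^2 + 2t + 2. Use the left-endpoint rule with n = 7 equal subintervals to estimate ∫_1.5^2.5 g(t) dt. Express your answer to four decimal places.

Δt = (2.5 − 1.5)/7 = 1/7.
Left endpoints: 1.5, 23/14, 25/14, 27/14, 29/14, 31/14, 33/14.
g(1.5) = -1.75, g(23/14) = -551/196, g(25/14) = -783/196, g(27/14) = -1039/196, g(29/14) = -1319/196, g(31/14) = -1623/196, g(33/14) = -1951/196.
Sum = Δt · [g(1.5) + g(23/14) + g(25/14) + ...].
Sum ≈ -5.5459.

-5.5459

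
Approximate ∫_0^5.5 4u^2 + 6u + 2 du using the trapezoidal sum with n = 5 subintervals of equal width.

Δu = (5.5 − 0)/5 = 1.1.
f(0) = 2, f(1.1) = 13.44, f(2.2) = 34.56, f(3.3) = 65.36, f(4.4) = 105.84, f(5.5) = 156.
T_5 = (Δu/2)·[f(u_0) + 2f(u_1) + ... + 2f(u_{4}) + f(u_5)].
Sum = 328.02.

328.02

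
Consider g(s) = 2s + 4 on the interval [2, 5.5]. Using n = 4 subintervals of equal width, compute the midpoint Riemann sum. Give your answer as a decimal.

Δs = (5.5 − 2)/4 = 0.875.
Midpoints: 2.4375, 3.3125, 4.1875, 5.0625.
g(2.4375) = 8.875, g(3.3125) = 10.625, g(4.1875) = 12.375, g(5.0625) = 14.125.
Sum = Δs · [g(2.4375) + g(3.3125) + g(4.1875) + g(5.0625)].
Sum = 40.25.

40.25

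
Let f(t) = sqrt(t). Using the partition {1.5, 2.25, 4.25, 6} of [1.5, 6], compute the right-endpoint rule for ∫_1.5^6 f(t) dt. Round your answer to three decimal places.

9.535

Subinterval widths: 0.75, 2, 1.75.
Right endpoints: 2.25, 4.25, 6.
f(2.25) ≈ 1.500, f(4.25) ≈ 2.062, f(6) ≈ 2.449.
Sum = Σ Δt_i · f(t_i).
Sum ≈ 9.535.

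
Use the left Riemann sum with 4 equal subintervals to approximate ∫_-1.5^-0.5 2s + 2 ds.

Δs = (-0.5 − (-1.5))/4 = 0.25.
Left endpoints: -1.5, -1.25, -1, -0.75.
f(-1.5) = -1, f(-1.25) = -0.5, f(-1) = 0, f(-0.75) = 0.5.
Sum = Δs · [f(-1.5) + f(-1.25) + f(-1) + f(-0.75)].
Sum = -0.25.

-0.25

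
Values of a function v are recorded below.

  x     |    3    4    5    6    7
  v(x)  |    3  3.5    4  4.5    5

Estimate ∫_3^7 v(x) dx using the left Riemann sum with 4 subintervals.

Δx = 1.
Sum = 1·[3 + 3.5 + 4 + 4.5] = 15.

15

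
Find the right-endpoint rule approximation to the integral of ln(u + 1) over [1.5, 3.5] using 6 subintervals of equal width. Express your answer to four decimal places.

2.5739

Δu = (3.5 − 1.5)/6 = 1/3.
Right endpoints: 11/6, 13/6, 2.5, 17/6, 19/6, 3.5.
f(11/6) ≈ 1.0415, f(13/6) ≈ 1.1527, f(2.5) ≈ 1.2528, f(17/6) ≈ 1.3437, f(19/6) ≈ 1.4271, f(3.5) ≈ 1.5041.
Sum = Δu · [f(11/6) + f(13/6) + f(2.5) + ...].
Sum ≈ 2.5739.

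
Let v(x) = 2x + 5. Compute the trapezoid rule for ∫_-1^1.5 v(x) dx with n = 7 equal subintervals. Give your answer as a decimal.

13.75

Δx = (1.5 − (-1))/7 = 5/14.
v(-1) = 3, v(-9/14) = 26/7, v(-2/7) = 31/7, v(1/14) = 36/7, v(3/7) = 41/7, v(11/14) = 46/7, v(8/7) = 51/7, v(1.5) = 8.
T_7 = (Δx/2)·[v(x_0) + 2v(x_1) + ... + 2v(x_{6}) + v(x_7)].
Sum = 13.75.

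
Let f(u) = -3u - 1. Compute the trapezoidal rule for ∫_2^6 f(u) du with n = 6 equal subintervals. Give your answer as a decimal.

-52

Δu = (6 − 2)/6 = 2/3.
f(2) = -7, f(8/3) = -9, f(10/3) = -11, f(4) = -13, f(14/3) = -15, f(16/3) = -17, f(6) = -19.
T_6 = (Δu/2)·[f(u_0) + 2f(u_1) + ... + 2f(u_{5}) + f(u_6)].
Sum = -52.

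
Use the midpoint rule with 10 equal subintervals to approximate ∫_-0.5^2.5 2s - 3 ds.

-3

Δs = (2.5 − (-0.5))/10 = 0.3.
Midpoints: -0.35, -0.05, 0.25, 0.55, 0.85, 1.15, 1.45, 1.75, 2.05, 2.35.
f(-0.35) = -3.7, f(-0.05) = -3.1, f(0.25) = -2.5, f(0.55) = -1.9, f(0.85) = -1.3, f(1.15) = -0.7, f(1.45) = -0.1, f(1.75) = 0.5, f(2.05) = 1.1, f(2.35) = 1.7.
Sum = Δs · [f(-0.35) + f(-0.05) + f(0.25) + ...].
Sum = -3.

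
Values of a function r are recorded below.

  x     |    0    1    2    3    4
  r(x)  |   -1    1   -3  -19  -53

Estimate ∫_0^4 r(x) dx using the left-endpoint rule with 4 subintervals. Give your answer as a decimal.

Δx = 1.
Sum = 1·[(-1) + 1 + (-3) + (-19)] = -22.

-22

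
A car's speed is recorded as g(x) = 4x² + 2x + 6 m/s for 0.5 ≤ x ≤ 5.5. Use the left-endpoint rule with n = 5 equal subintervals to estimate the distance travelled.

Δx = (5.5 − 0.5)/5 = 1.
Left endpoints: 0.5, 1.5, 2.5, 3.5, 4.5.
g(0.5) = 8, g(1.5) = 18, g(2.5) = 36, g(3.5) = 62, g(4.5) = 96.
Sum = Δx · [g(0.5) + g(1.5) + g(2.5) + g(3.5) + g(4.5)].
Sum = 220.

220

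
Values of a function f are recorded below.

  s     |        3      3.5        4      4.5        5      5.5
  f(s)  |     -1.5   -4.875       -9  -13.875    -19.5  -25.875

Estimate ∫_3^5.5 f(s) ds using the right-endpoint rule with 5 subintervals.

-36.5625

Δs = 0.5.
Sum = 0.5·[(-4.875) + (-9) + (-13.875) + (-19.5) + (-25.875)] = -36.5625.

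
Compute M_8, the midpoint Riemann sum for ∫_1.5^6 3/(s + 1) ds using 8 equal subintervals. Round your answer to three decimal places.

3.083

Δs = (6 − 1.5)/8 = 0.5625.
Midpoints: 1.78125, 2.34375, 2.90625, 3.46875, 4.03125, 4.59375, 5.15625, 5.71875.
f(1.78125) = 96/89, f(2.34375) = 96/107, f(2.90625) = 0.768, f(3.46875) = 96/143, f(4.03125) = 96/161, f(4.59375) = 96/179, f(5.15625) = 96/197, f(5.71875) = 96/215.
Sum = Δs · [f(1.78125) + f(2.34375) + f(2.90625) + ...].
Sum ≈ 3.083.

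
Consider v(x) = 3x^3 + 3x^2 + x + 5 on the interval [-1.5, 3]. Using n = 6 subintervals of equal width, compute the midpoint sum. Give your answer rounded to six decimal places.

Δx = (3 − (-1.5))/6 = 0.75.
Midpoints: -1.125, -0.375, 0.375, 1.125, 1.875, 2.625.
v(-1.125) = 1741/512, v(-0.375) = 2503/512, v(0.375) = 3049/512, v(1.125) = 7267/512, v(1.875) = 19045/512, v(2.625) = 42271/512.
Sum = Δx · [v(-1.125) + v(-0.375) + v(0.375) + ...].
Sum ≈ 111.146484.

111.146484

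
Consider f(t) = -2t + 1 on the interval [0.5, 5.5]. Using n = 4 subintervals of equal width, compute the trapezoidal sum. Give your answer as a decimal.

-25

Δt = (5.5 − 0.5)/4 = 1.25.
f(0.5) = 0, f(1.75) = -2.5, f(3) = -5, f(4.25) = -7.5, f(5.5) = -10.
T_4 = (Δt/2)·[f(t_0) + 2f(t_1) + 2f(t_2) + 2f(t_3) + f(t_4)].
Sum = -25.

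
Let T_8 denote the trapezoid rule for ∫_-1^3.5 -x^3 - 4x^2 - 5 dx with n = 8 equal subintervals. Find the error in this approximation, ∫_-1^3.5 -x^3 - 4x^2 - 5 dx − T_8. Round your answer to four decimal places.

Exact integral: ∫_-1^3.5 f(x) dx = -118.265625.
T_8 ≈ -120.104736.
Error ≈ -118.265625 − (-120.104736) ≈ 1.8391.

1.8391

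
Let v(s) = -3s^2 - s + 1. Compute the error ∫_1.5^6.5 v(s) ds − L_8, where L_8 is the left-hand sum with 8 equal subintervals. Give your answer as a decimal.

Exact integral: ∫_1.5^6.5 v(s) ds = -286.25.
L_8 = -248.1640625.
Error = -286.25 − (-248.1640625) = -38.0859375.

-38.0859375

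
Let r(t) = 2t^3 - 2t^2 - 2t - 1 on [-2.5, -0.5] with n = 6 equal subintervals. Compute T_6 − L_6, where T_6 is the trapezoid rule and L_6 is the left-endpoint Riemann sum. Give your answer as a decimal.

T_6 ≈ -26.2407407.
L_6 ≈ -32.7407407.
T_6 − L_6 = 6.5.

6.5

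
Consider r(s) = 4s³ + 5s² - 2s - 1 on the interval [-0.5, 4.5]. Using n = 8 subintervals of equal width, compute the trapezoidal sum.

546.5234375

Δs = (4.5 − (-0.5))/8 = 0.625.
r(-0.5) = 0.75, r(0.125) = -1.1640625, r(0.75) = 2, r(1.375) = 16.1015625, r(2) = 47, r(2.625) = 100.5546875, r(3.25) = 182.625, r(3.875) = 299.0703125, r(4.5) = 455.75.
T_8 = (Δs/2)·[r(s_0) + 2r(s_1) + ... + 2r(s_{7}) + r(s_8)].
Sum = 546.5234375.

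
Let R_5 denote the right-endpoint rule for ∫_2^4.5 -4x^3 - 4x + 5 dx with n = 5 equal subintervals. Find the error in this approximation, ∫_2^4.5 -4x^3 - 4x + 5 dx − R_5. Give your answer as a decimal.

89.6875

Exact integral: ∫_2^4.5 f(x) dx = -414.0625.
R_5 = -503.75.
Error = -414.0625 − (-503.75) = 89.6875.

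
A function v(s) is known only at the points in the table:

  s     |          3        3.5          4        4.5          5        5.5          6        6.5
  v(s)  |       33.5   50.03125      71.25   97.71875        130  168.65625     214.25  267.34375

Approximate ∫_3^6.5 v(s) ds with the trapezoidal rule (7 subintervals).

441.1640625

Δs = 0.5.
T_7 = (0.5/2)·[33.5 + 2·50.03125 + 2·71.25 + 2·97.71875 + 2·130 + 2·168.65625 + 2·214.25 + 267.34375] = 441.1640625.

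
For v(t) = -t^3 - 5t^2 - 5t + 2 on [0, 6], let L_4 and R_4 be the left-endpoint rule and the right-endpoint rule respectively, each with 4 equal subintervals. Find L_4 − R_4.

L_4 = -474.
R_4 = -1113.
L_4 − R_4 = 639.

639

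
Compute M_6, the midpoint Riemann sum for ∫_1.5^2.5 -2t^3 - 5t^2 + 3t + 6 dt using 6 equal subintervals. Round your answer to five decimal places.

-25.37731

Δt = (2.5 − 1.5)/6 = 1/6.
Midpoints: 19/12, 1.75, 23/12, 25/12, 2.25, 29/12.
f(19/12) = -8401/864, f(1.75) = -14.78125, f(23/12) = -17885/864, f(25/12) = -23791/864, f(2.25) = -35.34375, f(29/12) = -38171/864.
Sum = Δt · [f(19/12) + f(1.75) + f(23/12) + ...].
Sum ≈ -25.37731.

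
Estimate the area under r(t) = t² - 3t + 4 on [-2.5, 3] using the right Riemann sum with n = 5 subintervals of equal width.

Δt = (3 − (-2.5))/5 = 1.1.
Right endpoints: -1.4, -0.3, 0.8, 1.9, 3.
r(-1.4) = 10.16, r(-0.3) = 4.99, r(0.8) = 2.24, r(1.9) = 1.91, r(3) = 4.
Sum = Δt · [r(-1.4) + r(-0.3) + r(0.8) + r(1.9) + r(3)].
Sum = 25.63.

25.63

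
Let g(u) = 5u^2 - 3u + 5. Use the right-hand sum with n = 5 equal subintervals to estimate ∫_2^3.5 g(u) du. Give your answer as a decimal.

58.875

Δu = (3.5 − 2)/5 = 0.3.
Right endpoints: 2.3, 2.6, 2.9, 3.2, 3.5.
g(2.3) = 24.55, g(2.6) = 31, g(2.9) = 38.35, g(3.2) = 46.6, g(3.5) = 55.75.
Sum = Δu · [g(2.3) + g(2.6) + g(2.9) + g(3.2) + g(3.5)].
Sum = 58.875.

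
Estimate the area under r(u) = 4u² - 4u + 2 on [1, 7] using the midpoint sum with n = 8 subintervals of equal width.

Δu = (7 − 1)/8 = 0.75.
Midpoints: 1.375, 2.125, 2.875, 3.625, 4.375, 5.125, 5.875, 6.625.
r(1.375) = 4.0625, r(2.125) = 11.5625, r(2.875) = 23.5625, r(3.625) = 40.0625, r(4.375) = 61.0625, r(5.125) = 86.5625, r(5.875) = 116.5625, r(6.625) = 151.0625.
Sum = Δu · [r(1.375) + r(2.125) + r(2.875) + ...].
Sum = 370.875.

370.875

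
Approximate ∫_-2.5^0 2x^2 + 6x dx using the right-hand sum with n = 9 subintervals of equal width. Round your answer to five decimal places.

-7.92181

Δx = (0 − (-2.5))/9 = 5/18.
Right endpoints: -20/9, -35/18, -5/3, -25/18, -10/9, -5/6, -5/9, -5/18, 0.
f(-20/9) = -280/81, f(-35/18) = -665/162, f(-5/3) = -40/9, f(-25/18) = -725/162, f(-10/9) = -340/81, f(-5/6) = -65/18, f(-5/9) = -220/81, f(-5/18) = -245/162, f(0) = 0.
Sum = Δx · [f(-20/9) + f(-35/18) + f(-5/3) + ...].
Sum ≈ -7.92181.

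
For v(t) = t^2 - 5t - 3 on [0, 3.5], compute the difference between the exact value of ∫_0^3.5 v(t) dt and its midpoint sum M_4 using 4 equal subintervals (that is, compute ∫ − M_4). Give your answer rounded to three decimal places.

Exact integral: ∫_0^3.5 v(t) dt ≈ -26.83333.
M_4 ≈ -27.05664.
Error ≈ -26.83333 − (-27.05664) ≈ 0.223.

0.223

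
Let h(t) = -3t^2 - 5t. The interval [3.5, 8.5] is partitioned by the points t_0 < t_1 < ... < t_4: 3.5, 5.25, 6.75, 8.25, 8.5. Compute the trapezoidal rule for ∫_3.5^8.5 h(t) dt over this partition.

Subinterval widths: 1.75, 1.5, 1.5, 0.25.
h(3.5) = -54.25, h(5.25) = -108.9375, h(6.75) = -170.4375, h(8.25) = -245.4375, h(8.5) = -259.25.
On each subinterval the trapezoid contributes (Δt_i/2)·[h(t_{i-1}) + h(t_i)].
Sum = -727.3125.

-727.3125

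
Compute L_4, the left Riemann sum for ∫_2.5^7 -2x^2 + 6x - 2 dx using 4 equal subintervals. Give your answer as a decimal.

Δx = (7 − 2.5)/4 = 1.125.
Left endpoints: 2.5, 3.625, 4.75, 5.875.
f(2.5) = 0.5, f(3.625) = -6.53125, f(4.75) = -18.625, f(5.875) = -35.78125.
Sum = Δx · [f(2.5) + f(3.625) + f(4.75) + f(5.875)].
Sum = -67.9921875.

-67.9921875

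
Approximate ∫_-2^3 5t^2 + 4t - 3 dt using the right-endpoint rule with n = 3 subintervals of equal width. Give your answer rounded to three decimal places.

102.407

Δt = (3 − (-2))/3 = 5/3.
Right endpoints: -1/3, 4/3, 3.
f(-1/3) = -34/9, f(4/3) = 101/9, f(3) = 54.
Sum = Δt · [f(-1/3) + f(4/3) + f(3)].
Sum ≈ 102.407.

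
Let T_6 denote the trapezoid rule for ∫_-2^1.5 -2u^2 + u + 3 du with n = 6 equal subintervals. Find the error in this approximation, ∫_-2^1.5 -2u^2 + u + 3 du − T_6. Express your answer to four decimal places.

Exact integral: ∫_-2^1.5 f(u) du ≈ 2.041667.
T_6 ≈ 1.644676.
Error ≈ 2.041667 − 1.644676 ≈ 0.3970.

0.3970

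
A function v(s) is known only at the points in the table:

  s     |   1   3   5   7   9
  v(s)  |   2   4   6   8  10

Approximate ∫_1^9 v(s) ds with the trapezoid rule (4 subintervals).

Δs = 2.
T_4 = (2/2)·[2 + 2·4 + 2·6 + 2·8 + 10] = 48.

48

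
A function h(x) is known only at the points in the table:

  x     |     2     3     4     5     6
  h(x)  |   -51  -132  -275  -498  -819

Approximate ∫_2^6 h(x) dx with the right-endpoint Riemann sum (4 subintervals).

Δx = 1.
Sum = 1·[(-132) + (-275) + (-498) + (-819)] = -1724.

-1724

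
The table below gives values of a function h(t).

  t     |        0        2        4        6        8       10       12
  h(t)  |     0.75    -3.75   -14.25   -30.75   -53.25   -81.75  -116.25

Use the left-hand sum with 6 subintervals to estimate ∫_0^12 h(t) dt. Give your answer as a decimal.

-366

Δt = 2.
Sum = 2·[0.75 + (-3.75) + (-14.25) + (-30.75) + (-53.25) + (-81.75)] = -366.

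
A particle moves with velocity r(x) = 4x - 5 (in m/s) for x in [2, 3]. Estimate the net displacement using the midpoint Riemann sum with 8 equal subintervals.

5

Δx = (3 − 2)/8 = 0.125.
Midpoints: 2.0625, 2.1875, 2.3125, 2.4375, 2.5625, 2.6875, 2.8125, 2.9375.
r(2.0625) = 3.25, r(2.1875) = 3.75, r(2.3125) = 4.25, r(2.4375) = 4.75, r(2.5625) = 5.25, r(2.6875) = 5.75, r(2.8125) = 6.25, r(2.9375) = 6.75.
Sum = Δx · [r(2.0625) + r(2.1875) + r(2.3125) + ...].
Sum = 5.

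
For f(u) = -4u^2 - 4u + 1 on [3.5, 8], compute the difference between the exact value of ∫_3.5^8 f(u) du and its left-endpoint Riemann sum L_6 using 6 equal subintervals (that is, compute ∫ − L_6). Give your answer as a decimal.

Exact integral: ∫_3.5^8 f(u) du = -724.5.
L_6 = -641.8125.
Error = -724.5 − (-641.8125) = -82.6875.

-82.6875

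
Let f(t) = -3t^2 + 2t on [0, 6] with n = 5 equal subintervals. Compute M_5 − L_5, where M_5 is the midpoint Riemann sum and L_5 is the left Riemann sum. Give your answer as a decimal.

-51.12

M_5 = -177.84.
L_5 = -126.72.
M_5 − L_5 = -51.12.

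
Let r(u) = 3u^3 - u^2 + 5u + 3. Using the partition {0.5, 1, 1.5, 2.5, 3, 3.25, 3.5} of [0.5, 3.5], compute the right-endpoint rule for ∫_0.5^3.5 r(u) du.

Subinterval widths: 0.5, 0.5, 1, 0.5, 0.25, 0.25.
Right endpoints: 1, 1.5, 2.5, 3, 3.25, 3.5.
r(1) = 10, r(1.5) = 18.375, r(2.5) = 56.125, r(3) = 90, r(3.25) = 111.671875, r(3.5) = 136.875.
Sum = Σ Δu_i · r(u_i).
Sum = 177.44921875.

177.44921875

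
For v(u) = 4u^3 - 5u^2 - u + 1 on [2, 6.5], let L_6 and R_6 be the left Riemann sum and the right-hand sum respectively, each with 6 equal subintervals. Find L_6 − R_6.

-653.0625

L_6 = 1002.9375.
R_6 = 1656.
L_6 − R_6 = -653.0625.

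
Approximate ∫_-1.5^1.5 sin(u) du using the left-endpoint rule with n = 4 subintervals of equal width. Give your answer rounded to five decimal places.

-0.74812

Δu = (1.5 − (-1.5))/4 = 0.75.
Left endpoints: -1.5, -0.75, 0, 0.75.
f(-1.5) ≈ -0.99749, f(-0.75) ≈ -0.68164, f(0) ≈ 0.00000, f(0.75) ≈ 0.68164.
Sum = Δu · [f(-1.5) + f(-0.75) + f(0) + f(0.75)].
Sum ≈ -0.74812.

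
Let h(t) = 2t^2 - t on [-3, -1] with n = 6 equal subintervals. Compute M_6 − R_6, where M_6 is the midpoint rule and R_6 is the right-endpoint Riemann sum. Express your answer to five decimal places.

2.88889

M_6 ≈ 21.2962963.
R_6 ≈ 18.4074074.
M_6 − R_6 ≈ 2.88889.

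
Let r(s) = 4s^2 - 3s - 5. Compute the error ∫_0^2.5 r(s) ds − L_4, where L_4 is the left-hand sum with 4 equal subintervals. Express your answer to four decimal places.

4.8177

Exact integral: ∫_0^2.5 r(s) ds ≈ -1.041667.
L_4 = -5.859375.
Error ≈ -1.041667 − (-5.859375) ≈ 4.8177.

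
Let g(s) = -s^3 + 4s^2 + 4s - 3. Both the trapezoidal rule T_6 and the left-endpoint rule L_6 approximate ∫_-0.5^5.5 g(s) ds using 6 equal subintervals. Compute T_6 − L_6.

T_6 = 31.75.
L_6 = 43.
T_6 − L_6 = -11.25.

-11.25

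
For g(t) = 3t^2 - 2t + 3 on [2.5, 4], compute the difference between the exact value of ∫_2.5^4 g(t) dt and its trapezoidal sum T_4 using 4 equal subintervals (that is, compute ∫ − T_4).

-0.10546875

Exact integral: ∫_2.5^4 g(t) dt = 43.125.
T_4 = 43.23046875.
Error = 43.125 − 43.23046875 = -0.10546875.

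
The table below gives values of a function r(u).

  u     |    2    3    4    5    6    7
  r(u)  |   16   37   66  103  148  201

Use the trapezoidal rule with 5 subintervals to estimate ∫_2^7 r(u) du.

Δu = 1.
T_5 = (1/2)·[16 + 2·37 + 2·66 + 2·103 + 2·148 + 201] = 462.5.

462.5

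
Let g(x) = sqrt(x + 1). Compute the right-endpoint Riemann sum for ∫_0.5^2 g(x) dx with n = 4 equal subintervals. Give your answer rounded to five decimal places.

Δx = (2 − 0.5)/4 = 0.375.
Right endpoints: 0.875, 1.25, 1.625, 2.
g(0.875) ≈ 1.36931, g(1.25) ≈ 1.50000, g(1.625) ≈ 1.62019, g(2) ≈ 1.73205.
Sum = Δx · [g(0.875) + g(1.25) + g(1.625) + g(2)].
Sum ≈ 2.33308.

2.33308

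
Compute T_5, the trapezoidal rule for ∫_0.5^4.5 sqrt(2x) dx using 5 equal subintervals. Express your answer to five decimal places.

8.63236

Δx = (4.5 − 0.5)/5 = 0.8.
f(0.5) ≈ 1.00000, f(1.3) ≈ 1.61245, f(2.1) ≈ 2.04939, f(2.9) ≈ 2.40832, f(3.7) ≈ 2.72029, f(4.5) ≈ 3.00000.
T_5 = (Δx/2)·[f(x_0) + 2f(x_1) + ... + 2f(x_{4}) + f(x_5)].
Sum ≈ 8.63236.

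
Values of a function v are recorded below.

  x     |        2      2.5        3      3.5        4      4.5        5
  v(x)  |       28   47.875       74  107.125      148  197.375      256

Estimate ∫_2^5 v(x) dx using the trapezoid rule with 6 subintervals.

358.1875

Δx = 0.5.
T_6 = (0.5/2)·[28 + 2·47.875 + 2·74 + 2·107.125 + 2·148 + 2·197.375 + 256] = 358.1875.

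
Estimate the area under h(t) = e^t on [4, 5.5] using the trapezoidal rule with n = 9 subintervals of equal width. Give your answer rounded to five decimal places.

Δt = (5.5 − 4)/9 = 1/6.
h(4) ≈ 54.59815, h(25/6) ≈ 64.50009, h(13/3) ≈ 76.19786, h(4.5) ≈ 90.01713, h(14/3) ≈ 106.34268, h(29/6) ≈ 125.62903, h(5) ≈ 148.41316, h(31/6) ≈ 175.32943, h(16/3) ≈ 207.12725, h(5.5) ≈ 244.69193.
T_9 = (Δt/2)·[h(t_0) + 2h(t_1) + ... + 2h(t_{8}) + h(t_9)].
Sum ≈ 190.53361.

190.53361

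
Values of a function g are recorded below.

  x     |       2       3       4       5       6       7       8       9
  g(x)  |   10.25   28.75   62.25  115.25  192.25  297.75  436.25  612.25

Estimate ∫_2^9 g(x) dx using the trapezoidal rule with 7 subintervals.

1443.75

Δx = 1.
T_7 = (1/2)·[10.25 + 2·28.75 + 2·62.25 + 2·115.25 + 2·192.25 + 2·297.75 + 2·436.25 + 612.25] = 1443.75.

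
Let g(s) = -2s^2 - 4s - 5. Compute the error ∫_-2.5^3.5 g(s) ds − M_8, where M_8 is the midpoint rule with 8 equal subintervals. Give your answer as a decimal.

-0.5625

Exact integral: ∫_-2.5^3.5 g(s) ds = -81.
M_8 = -80.4375.
Error = -81 − (-80.4375) = -0.5625.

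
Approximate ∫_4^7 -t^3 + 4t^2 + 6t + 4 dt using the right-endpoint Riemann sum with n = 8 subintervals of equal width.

-78.31640625

Δt = (7 − 4)/8 = 0.375.
Right endpoints: 4.375, 4.75, 5.125, 5.5, 5.875, 6.25, 6.625, 7.
f(4.375) = 11813/512, f(4.75) = 15.578125, f(5.125) = 2663/512, f(5.5) = -8.375, f(5.875) = -13039/512, f(6.25) = -46.390625, f(6.625) = -36589/512, f(7) = -101.
Sum = Δt · [f(4.375) + f(4.75) + f(5.125) + ...].
Sum = -78.31640625.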